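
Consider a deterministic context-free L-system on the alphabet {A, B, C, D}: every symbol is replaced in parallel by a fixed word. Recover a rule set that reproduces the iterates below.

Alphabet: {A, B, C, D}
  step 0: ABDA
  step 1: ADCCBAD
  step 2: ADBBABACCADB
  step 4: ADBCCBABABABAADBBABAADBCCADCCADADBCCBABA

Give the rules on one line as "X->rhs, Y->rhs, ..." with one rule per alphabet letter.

A->AD, B->CC, C->BA, D->B

  step 1 ⇒ step 2: ADCCBAD ⇒ AD·B·BA·BA·CC·AD·B
    A ↦ AD
    B ↦ CC
    C ↦ BA
    D ↦ B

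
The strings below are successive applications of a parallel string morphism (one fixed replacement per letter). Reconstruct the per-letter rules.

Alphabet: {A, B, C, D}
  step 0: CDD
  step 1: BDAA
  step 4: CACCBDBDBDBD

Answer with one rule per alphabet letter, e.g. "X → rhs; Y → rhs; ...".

  step 0 ⇒ step 1: CDD ⇒ BD·A·A
    C ↦ BD
    D ↦ A
    A ↦ BB  (constrained at step 1)
    B ↦ C  (constrained at step 1)

A->BB, B->C, C->BD, D->A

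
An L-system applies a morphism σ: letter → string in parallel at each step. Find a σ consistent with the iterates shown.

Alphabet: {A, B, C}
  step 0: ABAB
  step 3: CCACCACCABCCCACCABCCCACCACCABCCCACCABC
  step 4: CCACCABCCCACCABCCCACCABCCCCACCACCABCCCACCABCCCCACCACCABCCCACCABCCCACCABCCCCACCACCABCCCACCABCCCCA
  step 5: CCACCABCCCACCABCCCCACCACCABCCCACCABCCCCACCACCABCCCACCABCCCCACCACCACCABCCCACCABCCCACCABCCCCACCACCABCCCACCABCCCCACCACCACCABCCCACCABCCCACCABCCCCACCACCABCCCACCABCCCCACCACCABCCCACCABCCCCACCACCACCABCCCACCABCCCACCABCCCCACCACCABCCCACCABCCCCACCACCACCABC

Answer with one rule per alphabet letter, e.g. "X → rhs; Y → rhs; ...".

A->BC, B->C, C->CCA

  step 4 ⇒ step 5: CCACCABCCCACCABCCCACCABCCCCACCACCABCCCACCABCCCCACCACCABCCCACCABCCCACCABCCCCACCACCABCCCACCABCCCCA ⇒ CCA·CCA·BC·CCA·CCA·BC·C·CCA·CCA·CCA·BC·CCA·CCA·BC·C·CCA·CCA·CCA·BC·CCA·CCA·BC·C·CCA·CCA·CCA·CCA·BC·CCA·CCA·BC·CCA·CCA·BC·C·CCA·CCA·CCA·BC·CCA·CCA·BC·C·CCA·CCA·CCA·CCA·BC·CCA·CCA·BC·CCA·CCA·BC·C·CCA·CCA·CCA·BC·CCA·CCA·BC·C·CCA·CCA·CCA·BC·CCA·CCA·BC·C·CCA·CCA·CCA·CCA·BC·CCA·CCA·BC·CCA·CCA·BC·C·CCA·CCA·CCA·BC·CCA·CCA·BC·C·CCA·CCA·CCA·CCA·BC
    A ↦ BC
    B ↦ C
    C ↦ CCA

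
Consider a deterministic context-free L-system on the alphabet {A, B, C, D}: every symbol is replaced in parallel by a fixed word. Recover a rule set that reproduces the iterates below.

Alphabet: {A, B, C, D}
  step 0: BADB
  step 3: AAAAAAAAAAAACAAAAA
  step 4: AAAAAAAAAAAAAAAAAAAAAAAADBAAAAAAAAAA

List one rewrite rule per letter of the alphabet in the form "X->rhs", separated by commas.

A->AA, B->A, C->DB, D->C

  step 3 ⇒ step 4: AAAAAAAAAAAACAAAAA ⇒ AA·AA·AA·AA·AA·AA·AA·AA·AA·AA·AA·AA·DB·AA·AA·AA·AA·AA
    A ↦ AA
    C ↦ DB
    B ↦ A  (constrained at step 0)
    D ↦ C  (constrained at step 0)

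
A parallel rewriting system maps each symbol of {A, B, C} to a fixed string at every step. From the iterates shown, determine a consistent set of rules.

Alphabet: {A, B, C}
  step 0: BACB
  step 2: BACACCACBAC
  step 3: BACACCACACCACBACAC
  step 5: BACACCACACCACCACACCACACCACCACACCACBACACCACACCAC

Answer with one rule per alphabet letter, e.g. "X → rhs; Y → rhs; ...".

  step 2 ⇒ step 3: BACACCACBAC ⇒ BA·C·AC·C·AC·AC·C·AC·BA·C·AC
    A ↦ C
    B ↦ BA
    C ↦ AC

A->C, B->BA, C->AC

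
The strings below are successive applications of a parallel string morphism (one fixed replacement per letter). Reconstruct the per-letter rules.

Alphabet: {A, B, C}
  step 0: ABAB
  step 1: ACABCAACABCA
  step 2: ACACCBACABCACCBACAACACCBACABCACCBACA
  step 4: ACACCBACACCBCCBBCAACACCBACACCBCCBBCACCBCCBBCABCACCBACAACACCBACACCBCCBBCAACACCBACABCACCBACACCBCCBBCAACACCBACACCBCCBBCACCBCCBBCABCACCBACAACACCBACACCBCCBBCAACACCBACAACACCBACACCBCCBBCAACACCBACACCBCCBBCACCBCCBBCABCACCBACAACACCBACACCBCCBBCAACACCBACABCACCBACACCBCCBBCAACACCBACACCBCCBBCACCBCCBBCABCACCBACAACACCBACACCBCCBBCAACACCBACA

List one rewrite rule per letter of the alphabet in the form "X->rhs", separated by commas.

A->ACA, B->BCA, C->CCB

  step 1 ⇒ step 2: ACABCAACABCA ⇒ ACA·CCB·ACA·BCA·CCB·ACA·ACA·CCB·ACA·BCA·CCB·ACA
    A ↦ ACA
    B ↦ BCA
    C ↦ CCB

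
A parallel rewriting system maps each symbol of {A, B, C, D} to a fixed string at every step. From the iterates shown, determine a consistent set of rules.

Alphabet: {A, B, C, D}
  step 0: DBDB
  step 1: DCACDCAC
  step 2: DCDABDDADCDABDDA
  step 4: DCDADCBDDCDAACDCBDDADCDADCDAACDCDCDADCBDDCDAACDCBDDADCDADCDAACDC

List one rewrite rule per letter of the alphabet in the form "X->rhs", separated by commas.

  step 1 ⇒ step 2: DCACDCAC ⇒ DC·DA·BD·DA·DC·DA·BD·DA
    A ↦ BD
    C ↦ DA
    D ↦ DC
  step 0 ⇒ step 1: DBDB ⇒ DC·AC·DC·AC
    B ↦ AC

A->BD, B->AC, C->DA, D->DC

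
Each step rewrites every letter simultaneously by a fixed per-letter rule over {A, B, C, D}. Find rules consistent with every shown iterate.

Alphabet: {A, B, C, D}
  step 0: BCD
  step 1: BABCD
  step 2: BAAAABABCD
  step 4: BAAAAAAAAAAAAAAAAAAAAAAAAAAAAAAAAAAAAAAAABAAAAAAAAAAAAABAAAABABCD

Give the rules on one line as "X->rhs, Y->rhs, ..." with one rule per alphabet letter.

  step 1 ⇒ step 2: BABCD ⇒ BA·AAA·BA·B·CD
    A ↦ AAA
    B ↦ BA
    C ↦ B
    D ↦ CD

A->AAA, B->BA, C->B, D->CD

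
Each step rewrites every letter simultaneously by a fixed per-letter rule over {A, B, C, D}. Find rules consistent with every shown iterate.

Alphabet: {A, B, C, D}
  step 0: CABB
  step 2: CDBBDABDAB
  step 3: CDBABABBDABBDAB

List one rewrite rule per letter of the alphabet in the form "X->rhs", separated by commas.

A->D, B->AB, C->CD, D->B

  step 2 ⇒ step 3: CDBBDABDAB ⇒ CD·B·AB·AB·B·D·AB·B·D·AB
    A ↦ D
    B ↦ AB
    C ↦ CD
    D ↦ B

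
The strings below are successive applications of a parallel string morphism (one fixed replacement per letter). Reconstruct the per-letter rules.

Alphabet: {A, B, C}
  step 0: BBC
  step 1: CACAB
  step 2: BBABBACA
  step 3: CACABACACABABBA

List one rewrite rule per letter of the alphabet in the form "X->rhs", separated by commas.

A->BA, B->CA, C->B

  step 2 ⇒ step 3: BBABBACA ⇒ CA·CA·BA·CA·CA·BA·B·BA
    A ↦ BA
    B ↦ CA
    C ↦ B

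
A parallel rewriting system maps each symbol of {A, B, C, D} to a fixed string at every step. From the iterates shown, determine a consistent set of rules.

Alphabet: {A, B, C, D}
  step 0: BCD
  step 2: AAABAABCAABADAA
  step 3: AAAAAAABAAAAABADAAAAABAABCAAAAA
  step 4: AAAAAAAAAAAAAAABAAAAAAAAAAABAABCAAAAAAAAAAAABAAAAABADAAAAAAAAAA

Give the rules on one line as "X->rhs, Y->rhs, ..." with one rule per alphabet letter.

  step 3 ⇒ step 4: AAAAAAABAAAAABADAAAAABAABCAAAAA ⇒ AA·AA·AA·AA·AA·AA·AA·AB·AA·AA·AA·AA·AA·AB·AA·BCA·AA·AA·AA·AA·AA·AB·AA·AA·AB·AD·AA·AA·AA·AA·AA
    A ↦ AA
    B ↦ AB
    C ↦ AD
    D ↦ BCA

A->AA, B->AB, C->AD, D->BCA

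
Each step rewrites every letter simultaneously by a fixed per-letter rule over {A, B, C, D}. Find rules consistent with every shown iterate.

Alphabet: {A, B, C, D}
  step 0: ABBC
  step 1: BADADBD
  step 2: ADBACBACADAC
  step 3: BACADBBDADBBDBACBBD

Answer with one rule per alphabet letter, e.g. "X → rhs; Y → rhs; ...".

A->B, B->AD, C->BD, D->AC

  step 2 ⇒ step 3: ADBACBACADAC ⇒ B·AC·AD·B·BD·AD·B·BD·B·AC·B·BD
    A ↦ B
    B ↦ AD
    C ↦ BD
    D ↦ AC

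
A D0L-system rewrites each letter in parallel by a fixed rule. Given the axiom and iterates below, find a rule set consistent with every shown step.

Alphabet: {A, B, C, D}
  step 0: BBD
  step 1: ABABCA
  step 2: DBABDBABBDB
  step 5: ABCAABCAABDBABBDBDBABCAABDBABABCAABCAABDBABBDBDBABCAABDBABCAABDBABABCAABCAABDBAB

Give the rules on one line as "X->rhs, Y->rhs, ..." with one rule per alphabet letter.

  step 1 ⇒ step 2: ABABCA ⇒ DB·AB·DB·AB·B·DB
    A ↦ DB
    B ↦ AB
    C ↦ B
  step 0 ⇒ step 1: BBD ⇒ AB·AB·CA
    D ↦ CA

A->DB, B->AB, C->B, D->CA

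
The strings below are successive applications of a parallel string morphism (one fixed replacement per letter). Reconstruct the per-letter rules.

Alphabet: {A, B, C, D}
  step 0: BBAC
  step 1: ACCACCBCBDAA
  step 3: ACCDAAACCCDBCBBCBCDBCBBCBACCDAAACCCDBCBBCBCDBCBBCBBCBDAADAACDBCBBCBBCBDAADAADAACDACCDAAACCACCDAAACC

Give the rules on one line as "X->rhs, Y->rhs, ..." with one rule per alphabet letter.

  step 0 ⇒ step 1: BBAC ⇒ ACC·ACC·BCB·DAA
    A ↦ BCB
    B ↦ ACC
    C ↦ DAA
    D ↦ CD  (constrained at step 1)

A->BCB, B->ACC, C->DAA, D->CD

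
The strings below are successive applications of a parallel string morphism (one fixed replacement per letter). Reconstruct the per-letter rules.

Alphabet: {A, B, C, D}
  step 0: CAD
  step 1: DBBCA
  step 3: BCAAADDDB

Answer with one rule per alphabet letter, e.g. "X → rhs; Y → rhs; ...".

A->BC, B->D, C->DB, D->A

  step 0 ⇒ step 1: CAD ⇒ DB·BC·A
    A ↦ BC
    C ↦ DB
    D ↦ A
    B ↦ D  (constrained at step 1)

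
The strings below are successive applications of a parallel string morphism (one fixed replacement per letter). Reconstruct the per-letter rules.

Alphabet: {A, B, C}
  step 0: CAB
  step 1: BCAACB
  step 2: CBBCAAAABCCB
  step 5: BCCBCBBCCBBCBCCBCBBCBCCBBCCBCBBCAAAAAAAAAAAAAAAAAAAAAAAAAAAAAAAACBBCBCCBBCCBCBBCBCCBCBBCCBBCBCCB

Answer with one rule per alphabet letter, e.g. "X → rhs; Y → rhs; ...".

  step 1 ⇒ step 2: BCAACB ⇒ CB·BC·AA·AA·BC·CB
    A ↦ AA
    B ↦ CB
    C ↦ BC

A->AA, B->CB, C->BC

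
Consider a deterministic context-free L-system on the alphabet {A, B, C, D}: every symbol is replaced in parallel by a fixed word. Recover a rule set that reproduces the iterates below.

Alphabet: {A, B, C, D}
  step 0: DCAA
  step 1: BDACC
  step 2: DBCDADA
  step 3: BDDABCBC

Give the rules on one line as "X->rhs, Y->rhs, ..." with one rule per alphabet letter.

A->C, B->D, C->DA, D->B

  step 2 ⇒ step 3: DBCDADA ⇒ B·D·DA·B·C·B·C
    A ↦ C
    B ↦ D
    C ↦ DA
    D ↦ B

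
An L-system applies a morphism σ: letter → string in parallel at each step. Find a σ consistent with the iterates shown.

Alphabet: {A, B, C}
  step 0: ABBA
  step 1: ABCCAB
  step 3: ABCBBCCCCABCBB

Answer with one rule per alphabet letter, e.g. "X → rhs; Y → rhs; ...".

A->AB, B->C, C->BB

  step 0 ⇒ step 1: ABBA ⇒ AB·C·C·AB
    A ↦ AB
    B ↦ C
    C ↦ BB  (constrained at step 1)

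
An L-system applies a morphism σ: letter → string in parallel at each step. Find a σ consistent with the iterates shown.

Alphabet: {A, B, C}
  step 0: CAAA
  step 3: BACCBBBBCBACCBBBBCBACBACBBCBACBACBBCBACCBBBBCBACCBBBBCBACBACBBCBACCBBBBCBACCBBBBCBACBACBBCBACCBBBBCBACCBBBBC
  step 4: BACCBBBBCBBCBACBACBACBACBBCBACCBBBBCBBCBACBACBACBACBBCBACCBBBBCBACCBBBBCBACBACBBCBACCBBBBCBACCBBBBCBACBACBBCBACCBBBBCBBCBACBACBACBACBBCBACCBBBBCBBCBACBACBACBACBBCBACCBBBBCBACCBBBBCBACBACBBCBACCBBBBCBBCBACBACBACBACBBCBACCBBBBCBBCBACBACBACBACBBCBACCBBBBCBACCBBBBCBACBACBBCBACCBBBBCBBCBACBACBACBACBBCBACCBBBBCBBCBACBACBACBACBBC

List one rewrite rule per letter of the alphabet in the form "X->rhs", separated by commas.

  step 3 ⇒ step 4: BACCBBBBCBACCBBBBCBACBACBBCBACBACBBCBACCBBBBCBACCBBBBCBACBACBBCBACCBBBBCBACCBBBBCBACBACBBCBACCBBBBCBACCBBBBC ⇒ BAC·CBB·BBC·BBC·BAC·BAC·BAC·BAC·BBC·BAC·CBB·BBC·BBC·BAC·BAC·BAC·BAC·BBC·BAC·CBB·BBC·BAC·CBB·BBC·BAC·BAC·BBC·BAC·CBB·BBC·BAC·CBB·BBC·BAC·BAC·BBC·BAC·CBB·BBC·BBC·BAC·BAC·BAC·BAC·BBC·BAC·CBB·BBC·BBC·BAC·BAC·BAC·BAC·BBC·BAC·CBB·BBC·BAC·CBB·BBC·BAC·BAC·BBC·BAC·CBB·BBC·BBC·BAC·BAC·BAC·BAC·BBC·BAC·CBB·BBC·BBC·BAC·BAC·BAC·BAC·BBC·BAC·CBB·BBC·BAC·CBB·BBC·BAC·BAC·BBC·BAC·CBB·BBC·BBC·BAC·BAC·BAC·BAC·BBC·BAC·CBB·BBC·BBC·BAC·BAC·BAC·BAC·BBC
    A ↦ CBB
    B ↦ BAC
    C ↦ BBC

A->CBB, B->BAC, C->BBC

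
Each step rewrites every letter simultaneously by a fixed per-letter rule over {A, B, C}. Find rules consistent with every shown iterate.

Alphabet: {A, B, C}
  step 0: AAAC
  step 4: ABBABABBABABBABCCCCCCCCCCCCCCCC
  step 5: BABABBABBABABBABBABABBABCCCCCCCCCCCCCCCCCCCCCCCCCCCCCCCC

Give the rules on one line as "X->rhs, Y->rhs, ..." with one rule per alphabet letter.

A->B, B->AB, C->CC

  step 4 ⇒ step 5: ABBABABBABABBABCCCCCCCCCCCCCCCC ⇒ B·AB·AB·B·AB·B·AB·AB·B·AB·B·AB·AB·B·AB·CC·CC·CC·CC·CC·CC·CC·CC·CC·CC·CC·CC·CC·CC·CC·CC
    A ↦ B
    B ↦ AB
    C ↦ CC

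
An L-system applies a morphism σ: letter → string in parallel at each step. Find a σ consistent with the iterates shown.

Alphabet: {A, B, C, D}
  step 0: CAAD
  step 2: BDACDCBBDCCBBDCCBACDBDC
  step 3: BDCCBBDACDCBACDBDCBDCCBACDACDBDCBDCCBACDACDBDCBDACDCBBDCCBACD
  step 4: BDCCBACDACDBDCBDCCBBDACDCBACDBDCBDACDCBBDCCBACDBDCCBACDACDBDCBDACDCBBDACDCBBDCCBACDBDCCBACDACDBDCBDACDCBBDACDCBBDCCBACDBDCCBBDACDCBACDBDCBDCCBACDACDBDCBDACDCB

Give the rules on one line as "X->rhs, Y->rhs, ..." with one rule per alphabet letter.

  step 3 ⇒ step 4: BDCCBBDACDCBACDBDCBDCCBACDACDBDCBDCCBACDACDBDCBDACDCBBDCCBACD ⇒ BDC·CB·ACD·ACD·BDC·BDC·CB·BD·ACD·CB·ACD·BDC·BD·ACD·CB·BDC·CB·ACD·BDC·CB·ACD·ACD·BDC·BD·ACD·CB·BD·ACD·CB·BDC·CB·ACD·BDC·CB·ACD·ACD·BDC·BD·ACD·CB·BD·ACD·CB·BDC·CB·ACD·BDC·CB·BD·ACD·CB·ACD·BDC·BDC·CB·ACD·ACD·BDC·BD·ACD·CB
    A ↦ BD
    B ↦ BDC
    C ↦ ACD
    D ↦ CB

A->BD, B->BDC, C->ACD, D->CB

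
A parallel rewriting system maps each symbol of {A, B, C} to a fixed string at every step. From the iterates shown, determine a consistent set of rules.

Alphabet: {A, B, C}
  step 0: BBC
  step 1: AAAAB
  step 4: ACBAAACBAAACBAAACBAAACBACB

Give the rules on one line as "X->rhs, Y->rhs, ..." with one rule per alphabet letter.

  step 0 ⇒ step 1: BBC ⇒ AA·AA·B
    B ↦ AA
    C ↦ B
    A ↦ AC  (constrained at step 1)

A->AC, B->AA, C->B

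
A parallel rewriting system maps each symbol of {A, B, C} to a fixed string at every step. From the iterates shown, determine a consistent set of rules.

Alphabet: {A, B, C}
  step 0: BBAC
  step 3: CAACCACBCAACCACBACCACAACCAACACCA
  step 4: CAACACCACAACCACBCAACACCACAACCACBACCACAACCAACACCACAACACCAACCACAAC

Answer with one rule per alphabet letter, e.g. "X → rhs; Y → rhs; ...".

  step 3 ⇒ step 4: CAACCACBCAACCACBACCACAACCAACACCA ⇒ CA·AC·AC·CA·CA·AC·CA·CB·CA·AC·AC·CA·CA·AC·CA·CB·AC·CA·CA·AC·CA·AC·AC·CA·CA·AC·AC·CA·AC·CA·CA·AC
    A ↦ AC
    B ↦ CB
    C ↦ CA

A->AC, B->CB, C->CA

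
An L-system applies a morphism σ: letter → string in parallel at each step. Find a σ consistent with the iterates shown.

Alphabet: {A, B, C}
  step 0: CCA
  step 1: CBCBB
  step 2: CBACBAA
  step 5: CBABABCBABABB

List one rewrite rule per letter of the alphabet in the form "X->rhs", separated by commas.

A->B, B->A, C->CB

  step 1 ⇒ step 2: CBCBB ⇒ CB·A·CB·A·A
    B ↦ A
    C ↦ CB
  step 0 ⇒ step 1: CCA ⇒ CB·CB·B
    A ↦ B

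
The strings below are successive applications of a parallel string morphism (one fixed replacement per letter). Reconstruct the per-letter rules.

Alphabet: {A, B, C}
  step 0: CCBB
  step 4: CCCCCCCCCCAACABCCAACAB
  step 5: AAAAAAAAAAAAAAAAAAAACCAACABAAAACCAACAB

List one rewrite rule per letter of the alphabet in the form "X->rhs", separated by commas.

A->C, B->AB, C->AA

  step 4 ⇒ step 5: CCCCCCCCCCAACABCCAACAB ⇒ AA·AA·AA·AA·AA·AA·AA·AA·AA·AA·C·C·AA·C·AB·AA·AA·C·C·AA·C·AB
    A ↦ C
    B ↦ AB
    C ↦ AA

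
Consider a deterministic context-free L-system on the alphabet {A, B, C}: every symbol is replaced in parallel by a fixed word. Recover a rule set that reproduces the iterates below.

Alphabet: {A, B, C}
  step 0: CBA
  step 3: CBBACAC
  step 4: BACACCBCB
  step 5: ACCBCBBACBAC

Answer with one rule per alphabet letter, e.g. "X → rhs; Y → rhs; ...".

A->C, B->AC, C->B

  step 4 ⇒ step 5: BACACCBCB ⇒ AC·C·B·C·B·B·AC·B·AC
    A ↦ C
    B ↦ AC
    C ↦ B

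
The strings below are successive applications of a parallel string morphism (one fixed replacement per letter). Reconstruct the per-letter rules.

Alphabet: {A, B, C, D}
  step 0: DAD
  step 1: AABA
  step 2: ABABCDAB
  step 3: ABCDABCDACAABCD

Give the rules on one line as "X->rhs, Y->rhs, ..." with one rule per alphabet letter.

A->AB, B->CD, C->AC, D->A

  step 2 ⇒ step 3: ABABCDAB ⇒ AB·CD·AB·CD·AC·A·AB·CD
    A ↦ AB
    B ↦ CD
    C ↦ AC
    D ↦ A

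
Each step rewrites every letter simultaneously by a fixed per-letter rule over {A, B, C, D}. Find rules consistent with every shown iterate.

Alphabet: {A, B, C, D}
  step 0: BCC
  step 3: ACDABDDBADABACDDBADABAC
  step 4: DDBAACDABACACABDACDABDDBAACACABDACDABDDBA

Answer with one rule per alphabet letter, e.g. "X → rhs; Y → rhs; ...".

A->D, B->AB, C->DBA, D->AC

  step 3 ⇒ step 4: ACDABDDBADABACDDBADABAC ⇒ D·DBA·AC·D·AB·AC·AC·AB·D·AC·D·AB·D·DBA·AC·AC·AB·D·AC·D·AB·D·DBA
    A ↦ D
    B ↦ AB
    C ↦ DBA
    D ↦ AC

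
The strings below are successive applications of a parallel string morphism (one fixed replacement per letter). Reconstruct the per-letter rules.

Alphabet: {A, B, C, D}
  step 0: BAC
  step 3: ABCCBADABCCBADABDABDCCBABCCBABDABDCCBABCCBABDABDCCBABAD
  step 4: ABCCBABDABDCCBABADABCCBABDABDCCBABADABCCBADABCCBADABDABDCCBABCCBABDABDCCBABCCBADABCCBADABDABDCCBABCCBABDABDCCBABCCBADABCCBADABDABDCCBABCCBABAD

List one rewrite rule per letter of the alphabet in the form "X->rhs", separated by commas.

  step 3 ⇒ step 4: ABCCBADABCCBADABDABDCCBABCCBABDABDCCBABCCBABDABDCCBABAD ⇒ AB·CCB·ABD·ABD·CCB·AB·AD·AB·CCB·ABD·ABD·CCB·AB·AD·AB·CCB·AD·AB·CCB·AD·ABD·ABD·CCB·AB·CCB·ABD·ABD·CCB·AB·CCB·AD·AB·CCB·AD·ABD·ABD·CCB·AB·CCB·ABD·ABD·CCB·AB·CCB·AD·AB·CCB·AD·ABD·ABD·CCB·AB·CCB·AB·AD
    A ↦ AB
    B ↦ CCB
    C ↦ ABD
    D ↦ AD

A->AB, B->CCB, C->ABD, D->AD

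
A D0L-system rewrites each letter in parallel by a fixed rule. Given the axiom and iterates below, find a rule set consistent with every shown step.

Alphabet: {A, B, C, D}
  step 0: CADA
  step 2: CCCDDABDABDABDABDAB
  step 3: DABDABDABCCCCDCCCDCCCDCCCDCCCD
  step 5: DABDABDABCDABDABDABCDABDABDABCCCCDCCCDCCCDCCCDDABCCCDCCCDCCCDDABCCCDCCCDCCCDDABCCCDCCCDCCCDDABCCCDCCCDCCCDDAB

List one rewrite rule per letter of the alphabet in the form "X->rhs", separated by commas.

A->CC, B->D, C->DAB, D->C

  step 2 ⇒ step 3: CCCDDABDABDABDABDAB ⇒ DAB·DAB·DAB·C·C·CC·D·C·CC·D·C·CC·D·C·CC·D·C·CC·D
    A ↦ CC
    B ↦ D
    C ↦ DAB
    D ↦ C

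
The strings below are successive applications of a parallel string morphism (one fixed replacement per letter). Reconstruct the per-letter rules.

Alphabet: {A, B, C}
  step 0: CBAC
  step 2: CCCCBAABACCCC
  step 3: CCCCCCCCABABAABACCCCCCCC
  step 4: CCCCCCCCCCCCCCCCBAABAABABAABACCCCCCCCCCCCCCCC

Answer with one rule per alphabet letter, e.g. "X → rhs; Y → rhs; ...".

  step 3 ⇒ step 4: CCCCCCCCABABAABACCCCCCCC ⇒ CC·CC·CC·CC·CC·CC·CC·CC·BA·A·BA·A·BA·BA·A·BA·CC·CC·CC·CC·CC·CC·CC·CC
    A ↦ BA
    B ↦ A
    C ↦ CC

A->BA, B->A, C->CC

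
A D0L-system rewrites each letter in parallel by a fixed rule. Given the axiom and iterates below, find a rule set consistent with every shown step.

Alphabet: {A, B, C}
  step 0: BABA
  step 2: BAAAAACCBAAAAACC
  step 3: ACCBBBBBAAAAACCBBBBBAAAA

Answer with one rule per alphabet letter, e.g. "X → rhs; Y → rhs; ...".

  step 2 ⇒ step 3: BAAAAACCBAAAAACC ⇒ ACC·B·B·B·B·B·AA·AA·ACC·B·B·B·B·B·AA·AA
    A ↦ B
    B ↦ ACC
    C ↦ AA

A->B, B->ACC, C->AA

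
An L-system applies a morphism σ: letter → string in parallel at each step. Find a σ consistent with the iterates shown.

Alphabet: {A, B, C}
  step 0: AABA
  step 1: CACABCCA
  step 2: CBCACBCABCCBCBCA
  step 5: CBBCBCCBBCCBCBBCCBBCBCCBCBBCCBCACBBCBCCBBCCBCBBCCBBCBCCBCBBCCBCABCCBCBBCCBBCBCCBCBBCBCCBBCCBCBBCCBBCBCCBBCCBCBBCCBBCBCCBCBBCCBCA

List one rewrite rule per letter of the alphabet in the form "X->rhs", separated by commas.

  step 1 ⇒ step 2: CACABCCA ⇒ CB·CA·CB·CA·BC·CB·CB·CA
    A ↦ CA
    B ↦ BC
    C ↦ CB

A->CA, B->BC, C->CB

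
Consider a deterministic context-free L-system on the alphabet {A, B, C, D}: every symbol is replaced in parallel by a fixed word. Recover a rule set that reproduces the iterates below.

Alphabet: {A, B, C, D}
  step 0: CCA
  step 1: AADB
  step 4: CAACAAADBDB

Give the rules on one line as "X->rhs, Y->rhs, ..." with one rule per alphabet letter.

  step 0 ⇒ step 1: CCA ⇒ A·A·DB
    A ↦ DB
    C ↦ A
    B ↦ C  (constrained at step 1)
    D ↦ BC  (constrained at step 1)

A->DB, B->C, C->A, D->BC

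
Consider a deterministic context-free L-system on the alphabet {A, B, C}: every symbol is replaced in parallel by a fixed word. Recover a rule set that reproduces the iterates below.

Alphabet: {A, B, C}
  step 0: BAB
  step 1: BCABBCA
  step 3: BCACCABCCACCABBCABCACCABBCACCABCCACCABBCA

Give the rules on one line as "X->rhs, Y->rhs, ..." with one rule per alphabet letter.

A->B, B->BCA, C->CCA

  step 0 ⇒ step 1: BAB ⇒ BCA·B·BCA
    A ↦ B
    B ↦ BCA
    C ↦ CCA  (constrained at step 1)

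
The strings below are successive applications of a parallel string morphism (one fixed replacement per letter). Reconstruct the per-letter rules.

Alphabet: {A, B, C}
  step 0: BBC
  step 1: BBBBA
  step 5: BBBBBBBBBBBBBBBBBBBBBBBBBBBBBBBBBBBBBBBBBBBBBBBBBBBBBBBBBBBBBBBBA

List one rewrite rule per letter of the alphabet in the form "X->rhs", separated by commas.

  step 0 ⇒ step 1: BBC ⇒ BB·BB·A
    B ↦ BB
    C ↦ A
    A ↦ C  (constrained at step 1)

A->C, B->BB, C->A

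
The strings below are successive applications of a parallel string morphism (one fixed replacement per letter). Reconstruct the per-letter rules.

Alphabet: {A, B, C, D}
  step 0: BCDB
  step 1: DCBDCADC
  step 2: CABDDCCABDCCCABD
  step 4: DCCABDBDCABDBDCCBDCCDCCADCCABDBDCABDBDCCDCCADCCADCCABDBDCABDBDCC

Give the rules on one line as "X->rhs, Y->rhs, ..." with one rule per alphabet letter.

A->CC, B->DC, C->BD, D->CA

  step 1 ⇒ step 2: DCBDCADC ⇒ CA·BD·DC·CA·BD·CC·CA·BD
    A ↦ CC
    B ↦ DC
    C ↦ BD
    D ↦ CA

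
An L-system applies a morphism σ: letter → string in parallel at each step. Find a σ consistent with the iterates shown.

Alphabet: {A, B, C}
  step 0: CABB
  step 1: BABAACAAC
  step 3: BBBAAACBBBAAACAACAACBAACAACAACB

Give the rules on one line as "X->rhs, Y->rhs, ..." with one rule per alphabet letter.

  step 0 ⇒ step 1: CABB ⇒ BA·B·AAC·AAC
    A ↦ B
    B ↦ AAC
    C ↦ BA

A->B, B->AAC, C->BA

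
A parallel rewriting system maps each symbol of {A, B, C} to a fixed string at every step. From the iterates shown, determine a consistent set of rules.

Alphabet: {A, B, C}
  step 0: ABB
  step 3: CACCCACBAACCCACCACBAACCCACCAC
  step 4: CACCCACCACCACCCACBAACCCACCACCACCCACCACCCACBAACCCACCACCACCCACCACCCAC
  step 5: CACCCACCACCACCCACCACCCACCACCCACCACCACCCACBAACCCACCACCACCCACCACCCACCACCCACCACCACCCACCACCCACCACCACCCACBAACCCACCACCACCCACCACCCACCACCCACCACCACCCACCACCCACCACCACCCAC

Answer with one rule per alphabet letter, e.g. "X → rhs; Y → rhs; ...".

A->C, B->BAA, C->CAC

  step 4 ⇒ step 5: CACCCACCACCACCCACBAACCCACCACCACCCACCACCCACBAACCCACCACCACCCACCACCCAC ⇒ CAC·C·CAC·CAC·CAC·C·CAC·CAC·C·CAC·CAC·C·CAC·CAC·CAC·C·CAC·BAA·C·C·CAC·CAC·CAC·C·CAC·CAC·C·CAC·CAC·C·CAC·CAC·CAC·C·CAC·CAC·C·CAC·CAC·CAC·C·CAC·BAA·C·C·CAC·CAC·CAC·C·CAC·CAC·C·CAC·CAC·C·CAC·CAC·CAC·C·CAC·CAC·C·CAC·CAC·CAC·C·CAC
    A ↦ C
    B ↦ BAA
    C ↦ CAC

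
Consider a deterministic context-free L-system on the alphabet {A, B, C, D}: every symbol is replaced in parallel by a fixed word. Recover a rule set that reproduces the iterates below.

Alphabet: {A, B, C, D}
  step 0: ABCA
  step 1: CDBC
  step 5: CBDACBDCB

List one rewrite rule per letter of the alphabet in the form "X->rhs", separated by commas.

A->C, B->D, C->B, D->AC

  step 0 ⇒ step 1: ABCA ⇒ C·D·B·C
    A ↦ C
    B ↦ D
    C ↦ B
    D ↦ AC  (constrained at step 1)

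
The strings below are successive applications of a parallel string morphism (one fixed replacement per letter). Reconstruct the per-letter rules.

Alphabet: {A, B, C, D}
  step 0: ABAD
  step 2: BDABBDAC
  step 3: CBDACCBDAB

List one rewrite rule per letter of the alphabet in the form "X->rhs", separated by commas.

  step 2 ⇒ step 3: BDABBDAC ⇒ C·B·DA·C·C·B·DA·B
    A ↦ DA
    B ↦ C
    C ↦ B
    D ↦ B

A->DA, B->C, C->B, D->B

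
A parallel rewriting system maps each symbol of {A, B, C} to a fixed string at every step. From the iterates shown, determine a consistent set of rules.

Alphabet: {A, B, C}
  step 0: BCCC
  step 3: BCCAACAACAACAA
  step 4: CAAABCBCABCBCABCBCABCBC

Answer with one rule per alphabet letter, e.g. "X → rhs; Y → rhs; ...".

A->BC, B->CA, C->A

  step 3 ⇒ step 4: BCCAACAACAACAA ⇒ CA·A·A·BC·BC·A·BC·BC·A·BC·BC·A·BC·BC
    A ↦ BC
    B ↦ CA
    C ↦ A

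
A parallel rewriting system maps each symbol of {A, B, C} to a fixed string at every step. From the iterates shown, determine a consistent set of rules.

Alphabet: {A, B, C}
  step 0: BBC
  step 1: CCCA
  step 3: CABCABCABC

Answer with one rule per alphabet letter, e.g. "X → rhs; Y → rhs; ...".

  step 0 ⇒ step 1: BBC ⇒ C·C·CA
    B ↦ C
    C ↦ CA
    A ↦ B  (constrained at step 1)

A->B, B->C, C->CA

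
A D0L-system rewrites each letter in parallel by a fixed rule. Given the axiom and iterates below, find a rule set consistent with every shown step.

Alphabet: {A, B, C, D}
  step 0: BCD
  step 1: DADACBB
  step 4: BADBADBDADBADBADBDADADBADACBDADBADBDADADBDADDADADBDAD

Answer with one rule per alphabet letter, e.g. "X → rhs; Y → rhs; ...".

  step 0 ⇒ step 1: BCD ⇒ DAD·ACB·B
    B ↦ DAD
    C ↦ ACB
    D ↦ B
    A ↦ AD  (constrained at step 1)

A->AD, B->DAD, C->ACB, D->B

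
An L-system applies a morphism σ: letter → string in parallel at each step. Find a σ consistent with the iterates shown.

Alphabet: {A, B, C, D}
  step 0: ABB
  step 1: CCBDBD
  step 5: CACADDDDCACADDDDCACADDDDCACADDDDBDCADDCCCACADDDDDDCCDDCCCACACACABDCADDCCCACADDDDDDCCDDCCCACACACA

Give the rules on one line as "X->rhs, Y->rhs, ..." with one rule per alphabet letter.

  step 0 ⇒ step 1: ABB ⇒ CC·BD·BD
    A ↦ CC
    B ↦ BD
    C ↦ DD  (constrained at step 1)
    D ↦ CA  (constrained at step 1)

A->CC, B->BD, C->DD, D->CA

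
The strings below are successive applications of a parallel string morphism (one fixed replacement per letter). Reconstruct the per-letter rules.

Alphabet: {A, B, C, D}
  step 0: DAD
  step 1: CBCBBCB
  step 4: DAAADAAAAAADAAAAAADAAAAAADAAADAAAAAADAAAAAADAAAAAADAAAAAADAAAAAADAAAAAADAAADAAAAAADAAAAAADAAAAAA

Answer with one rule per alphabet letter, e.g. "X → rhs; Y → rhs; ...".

A->CBB, B->AAA, C->D, D->CB

  step 0 ⇒ step 1: DAD ⇒ CB·CBB·CB
    A ↦ CBB
    D ↦ CB
    B ↦ AAA  (constrained at step 1)
    C ↦ D  (constrained at step 1)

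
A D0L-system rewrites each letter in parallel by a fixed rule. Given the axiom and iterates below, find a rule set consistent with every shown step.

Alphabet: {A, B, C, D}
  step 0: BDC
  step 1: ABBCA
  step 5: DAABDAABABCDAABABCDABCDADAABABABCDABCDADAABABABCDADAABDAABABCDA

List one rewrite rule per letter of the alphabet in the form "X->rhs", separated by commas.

A->DA, B->AB, C->A, D->BC

  step 0 ⇒ step 1: BDC ⇒ AB·BC·A
    B ↦ AB
    C ↦ A
    D ↦ BC
    A ↦ DA  (constrained at step 1)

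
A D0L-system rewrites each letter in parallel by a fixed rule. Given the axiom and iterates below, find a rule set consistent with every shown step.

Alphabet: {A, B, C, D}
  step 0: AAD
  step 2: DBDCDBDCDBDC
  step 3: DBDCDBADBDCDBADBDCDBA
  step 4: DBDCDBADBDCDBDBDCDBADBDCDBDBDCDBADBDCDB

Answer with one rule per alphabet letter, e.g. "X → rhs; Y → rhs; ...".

  step 3 ⇒ step 4: DBDCDBADBDCDBADBDCDBA ⇒ DB·DC·DB·A·DB·DC·DB·DB·DC·DB·A·DB·DC·DB·DB·DC·DB·A·DB·DC·DB
    A ↦ DB
    B ↦ DC
    C ↦ A
    D ↦ DB

A->DB, B->DC, C->A, D->DB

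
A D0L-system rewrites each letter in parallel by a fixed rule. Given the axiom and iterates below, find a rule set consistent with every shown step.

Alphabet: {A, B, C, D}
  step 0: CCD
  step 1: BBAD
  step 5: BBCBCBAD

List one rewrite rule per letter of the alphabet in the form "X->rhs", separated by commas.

A->B, B->C, C->B, D->AD

  step 0 ⇒ step 1: CCD ⇒ B·B·AD
    C ↦ B
    D ↦ AD
    A ↦ B  (constrained at step 1)
    B ↦ C  (constrained at step 1)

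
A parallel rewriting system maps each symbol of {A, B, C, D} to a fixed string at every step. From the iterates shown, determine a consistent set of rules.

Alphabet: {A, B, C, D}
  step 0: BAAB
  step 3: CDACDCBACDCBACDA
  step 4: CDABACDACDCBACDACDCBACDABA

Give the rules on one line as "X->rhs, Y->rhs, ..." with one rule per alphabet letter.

A->BA, B->C, C->CD, D->A

  step 3 ⇒ step 4: CDACDCBACDCBACDA ⇒ CD·A·BA·CD·A·CD·C·BA·CD·A·CD·C·BA·CD·A·BA
    A ↦ BA
    B ↦ C
    C ↦ CD
    D ↦ A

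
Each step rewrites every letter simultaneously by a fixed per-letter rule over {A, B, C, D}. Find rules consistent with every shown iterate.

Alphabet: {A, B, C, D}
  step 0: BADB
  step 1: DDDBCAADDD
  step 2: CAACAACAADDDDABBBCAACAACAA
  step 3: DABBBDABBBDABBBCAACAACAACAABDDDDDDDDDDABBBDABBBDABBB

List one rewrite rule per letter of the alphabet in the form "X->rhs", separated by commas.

  step 2 ⇒ step 3: CAACAACAADDDDABBBCAACAACAA ⇒ DAB·B·B·DAB·B·B·DAB·B·B·CAA·CAA·CAA·CAA·B·DDD·DDD·DDD·DAB·B·B·DAB·B·B·DAB·B·B
    A ↦ B
    B ↦ DDD
    C ↦ DAB
    D ↦ CAA

A->B, B->DDD, C->DAB, D->CAA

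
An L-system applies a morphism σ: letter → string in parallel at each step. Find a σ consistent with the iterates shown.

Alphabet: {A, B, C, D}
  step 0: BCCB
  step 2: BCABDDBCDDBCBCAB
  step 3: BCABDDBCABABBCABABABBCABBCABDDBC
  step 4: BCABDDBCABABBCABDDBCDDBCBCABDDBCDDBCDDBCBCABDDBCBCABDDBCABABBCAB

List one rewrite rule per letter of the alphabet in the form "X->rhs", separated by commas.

  step 3 ⇒ step 4: BCABDDBCABABBCABABABBCABBCABDDBC ⇒ BC·AB·DD·BC·AB·AB·BC·AB·DD·BC·DD·BC·BC·AB·DD·BC·DD·BC·DD·BC·BC·AB·DD·BC·BC·AB·DD·BC·AB·AB·BC·AB
    A ↦ DD
    B ↦ BC
    C ↦ AB
    D ↦ AB

A->DD, B->BC, C->AB, D->AB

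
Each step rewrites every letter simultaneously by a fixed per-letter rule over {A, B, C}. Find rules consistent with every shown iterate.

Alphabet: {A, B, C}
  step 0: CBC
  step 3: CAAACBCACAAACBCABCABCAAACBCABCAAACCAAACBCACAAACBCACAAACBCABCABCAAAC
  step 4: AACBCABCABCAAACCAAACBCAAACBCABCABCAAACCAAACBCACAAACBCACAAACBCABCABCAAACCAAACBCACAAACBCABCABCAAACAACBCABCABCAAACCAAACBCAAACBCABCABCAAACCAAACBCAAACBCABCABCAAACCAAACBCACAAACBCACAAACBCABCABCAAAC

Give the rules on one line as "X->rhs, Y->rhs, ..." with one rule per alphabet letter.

A->BCA, B->CA, C->AAC

  step 3 ⇒ step 4: CAAACBCACAAACBCABCABCAAACBCABCAAACCAAACBCACAAACBCACAAACBCABCABCAAAC ⇒ AAC·BCA·BCA·BCA·AAC·CA·AAC·BCA·AAC·BCA·BCA·BCA·AAC·CA·AAC·BCA·CA·AAC·BCA·CA·AAC·BCA·BCA·BCA·AAC·CA·AAC·BCA·CA·AAC·BCA·BCA·BCA·AAC·AAC·BCA·BCA·BCA·AAC·CA·AAC·BCA·AAC·BCA·BCA·BCA·AAC·CA·AAC·BCA·AAC·BCA·BCA·BCA·AAC·CA·AAC·BCA·CA·AAC·BCA·CA·AAC·BCA·BCA·BCA·AAC
    A ↦ BCA
    B ↦ CA
    C ↦ AAC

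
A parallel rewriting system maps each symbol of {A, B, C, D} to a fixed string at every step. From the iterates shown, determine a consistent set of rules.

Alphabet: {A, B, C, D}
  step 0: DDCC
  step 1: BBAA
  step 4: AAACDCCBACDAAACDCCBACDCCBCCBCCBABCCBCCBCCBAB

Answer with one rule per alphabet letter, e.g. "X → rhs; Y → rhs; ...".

A->CCB, B->ACD, C->A, D->B

  step 0 ⇒ step 1: DDCC ⇒ B·B·A·A
    C ↦ A
    D ↦ B
    A ↦ CCB  (constrained at step 1)
    B ↦ ACD  (constrained at step 1)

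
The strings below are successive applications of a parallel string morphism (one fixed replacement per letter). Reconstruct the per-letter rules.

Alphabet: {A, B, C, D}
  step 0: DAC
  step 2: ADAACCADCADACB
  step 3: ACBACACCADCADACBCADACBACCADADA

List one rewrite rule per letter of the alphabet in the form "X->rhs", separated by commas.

A->AC, B->ADA, C->CAD, D->B

  step 2 ⇒ step 3: ADAACCADCADACB ⇒ AC·B·AC·AC·CAD·CAD·AC·B·CAD·AC·B·AC·CAD·ADA
    A ↦ AC
    B ↦ ADA
    C ↦ CAD
    D ↦ B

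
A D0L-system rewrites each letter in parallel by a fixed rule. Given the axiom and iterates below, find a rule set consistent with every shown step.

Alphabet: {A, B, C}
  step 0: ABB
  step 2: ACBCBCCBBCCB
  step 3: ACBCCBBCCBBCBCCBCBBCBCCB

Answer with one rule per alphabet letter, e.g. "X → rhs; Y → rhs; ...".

  step 2 ⇒ step 3: ACBCBCCBBCCB ⇒ AC·BC·CB·BC·CB·BC·BC·CB·CB·BC·BC·CB
    A ↦ AC
    B ↦ CB
    C ↦ BC

A->AC, B->CB, C->BC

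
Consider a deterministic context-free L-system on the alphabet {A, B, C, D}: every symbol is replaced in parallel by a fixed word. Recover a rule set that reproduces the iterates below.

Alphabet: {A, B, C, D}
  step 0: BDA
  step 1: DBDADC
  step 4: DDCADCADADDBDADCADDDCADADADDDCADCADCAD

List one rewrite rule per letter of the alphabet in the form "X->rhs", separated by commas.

A->C, B->DBD, C->DD, D->AD

  step 0 ⇒ step 1: BDA ⇒ DBD·AD·C
    A ↦ C
    B ↦ DBD
    D ↦ AD
    C ↦ DD  (constrained at step 1)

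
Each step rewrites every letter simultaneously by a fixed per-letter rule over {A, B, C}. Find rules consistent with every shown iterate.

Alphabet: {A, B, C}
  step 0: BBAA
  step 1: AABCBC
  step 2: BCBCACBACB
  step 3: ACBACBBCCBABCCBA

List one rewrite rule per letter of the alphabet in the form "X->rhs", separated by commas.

  step 2 ⇒ step 3: BCBCACBACB ⇒ A·CB·A·CB·BC·CB·A·BC·CB·A
    A ↦ BC
    B ↦ A
    C ↦ CB

A->BC, B->A, C->CB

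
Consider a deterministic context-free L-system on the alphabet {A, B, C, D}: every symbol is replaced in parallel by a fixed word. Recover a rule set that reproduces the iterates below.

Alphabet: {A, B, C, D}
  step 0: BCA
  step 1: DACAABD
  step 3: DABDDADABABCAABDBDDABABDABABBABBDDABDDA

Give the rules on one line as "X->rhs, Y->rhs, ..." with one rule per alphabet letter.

A->BD, B->DA, C->CAA, D->BAB

  step 0 ⇒ step 1: BCA ⇒ DA·CAA·BD
    A ↦ BD
    B ↦ DA
    C ↦ CAA
    D ↦ BAB  (constrained at step 1)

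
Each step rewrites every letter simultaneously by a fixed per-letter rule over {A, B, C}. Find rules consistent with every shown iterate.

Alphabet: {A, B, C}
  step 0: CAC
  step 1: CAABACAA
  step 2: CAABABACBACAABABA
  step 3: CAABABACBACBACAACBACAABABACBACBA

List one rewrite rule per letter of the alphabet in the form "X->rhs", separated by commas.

A->BA, B->C, C->CAA

  step 2 ⇒ step 3: CAABABACBACAABABA ⇒ CAA·BA·BA·C·BA·C·BA·CAA·C·BA·CAA·BA·BA·C·BA·C·BA
    A ↦ BA
    B ↦ C
    C ↦ CAA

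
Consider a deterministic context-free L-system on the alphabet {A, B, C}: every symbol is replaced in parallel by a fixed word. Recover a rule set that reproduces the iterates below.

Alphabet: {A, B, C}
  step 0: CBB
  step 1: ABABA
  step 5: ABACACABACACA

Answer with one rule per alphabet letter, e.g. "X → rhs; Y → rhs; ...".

A->C, B->BA, C->A

  step 0 ⇒ step 1: CBB ⇒ A·BA·BA
    B ↦ BA
    C ↦ A
    A ↦ C  (constrained at step 1)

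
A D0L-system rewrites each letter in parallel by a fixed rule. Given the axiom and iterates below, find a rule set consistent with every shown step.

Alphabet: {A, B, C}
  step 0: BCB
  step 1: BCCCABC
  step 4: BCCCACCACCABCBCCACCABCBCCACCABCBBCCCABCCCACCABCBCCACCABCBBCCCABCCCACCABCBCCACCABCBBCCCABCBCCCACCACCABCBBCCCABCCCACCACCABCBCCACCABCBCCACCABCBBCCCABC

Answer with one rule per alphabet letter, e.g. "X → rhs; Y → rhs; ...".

  step 0 ⇒ step 1: BCB ⇒ BC·CCA·BC
    B ↦ BC
    C ↦ CCA
    A ↦ BCB  (constrained at step 1)

A->BCB, B->BC, C->CCA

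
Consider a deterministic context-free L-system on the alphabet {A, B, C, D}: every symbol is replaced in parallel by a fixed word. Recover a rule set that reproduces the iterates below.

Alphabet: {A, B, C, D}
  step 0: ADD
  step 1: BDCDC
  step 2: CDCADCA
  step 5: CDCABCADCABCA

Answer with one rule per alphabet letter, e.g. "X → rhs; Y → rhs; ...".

A->B, B->C, C->A, D->DC

  step 1 ⇒ step 2: BDCDC ⇒ C·DC·A·DC·A
    B ↦ C
    C ↦ A
    D ↦ DC
  step 0 ⇒ step 1: ADD ⇒ B·DC·DC
    A ↦ B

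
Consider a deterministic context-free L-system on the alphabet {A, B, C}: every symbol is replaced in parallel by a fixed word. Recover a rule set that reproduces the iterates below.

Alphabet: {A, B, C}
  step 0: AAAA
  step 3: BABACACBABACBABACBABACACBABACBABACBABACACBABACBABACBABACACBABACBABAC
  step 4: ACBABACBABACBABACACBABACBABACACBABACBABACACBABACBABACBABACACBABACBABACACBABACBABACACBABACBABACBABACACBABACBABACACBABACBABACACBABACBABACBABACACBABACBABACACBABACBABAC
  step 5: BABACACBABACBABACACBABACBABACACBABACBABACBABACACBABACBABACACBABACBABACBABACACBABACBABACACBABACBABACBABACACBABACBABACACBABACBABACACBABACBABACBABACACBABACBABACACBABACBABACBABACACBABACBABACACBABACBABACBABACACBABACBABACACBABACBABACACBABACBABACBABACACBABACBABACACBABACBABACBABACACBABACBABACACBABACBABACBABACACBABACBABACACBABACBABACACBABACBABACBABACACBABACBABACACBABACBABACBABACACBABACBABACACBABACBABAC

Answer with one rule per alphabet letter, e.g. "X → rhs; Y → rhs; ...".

  step 4 ⇒ step 5: ACBABACBABACBABACACBABACBABACACBABACBABACACBABACBABACBABACACBABACBABACACBABACBABACACBABACBABACBABACACBABACBABACACBABACBABACACBABACBABACBABACACBABACBABACACBABACBABAC ⇒ BAB·AC·AC·BAB·AC·BAB·AC·AC·BAB·AC·BAB·AC·AC·BAB·AC·BAB·AC·BAB·AC·AC·BAB·AC·BAB·AC·AC·BAB·AC·BAB·AC·BAB·AC·AC·BAB·AC·BAB·AC·AC·BAB·AC·BAB·AC·BAB·AC·AC·BAB·AC·BAB·AC·AC·BAB·AC·BAB·AC·AC·BAB·AC·BAB·AC·BAB·AC·AC·BAB·AC·BAB·AC·AC·BAB·AC·BAB·AC·BAB·AC·AC·BAB·AC·BAB·AC·AC·BAB·AC·BAB·AC·BAB·AC·AC·BAB·AC·BAB·AC·AC·BAB·AC·BAB·AC·AC·BAB·AC·BAB·AC·BAB·AC·AC·BAB·AC·BAB·AC·AC·BAB·AC·BAB·AC·BAB·AC·AC·BAB·AC·BAB·AC·AC·BAB·AC·BAB·AC·BAB·AC·AC·BAB·AC·BAB·AC·AC·BAB·AC·BAB·AC·AC·BAB·AC·BAB·AC·BAB·AC·AC·BAB·AC·BAB·AC·AC·BAB·AC·BAB·AC·BAB·AC·AC·BAB·AC·BAB·AC·AC·BAB·AC·BAB·AC
    A ↦ BAB
    B ↦ AC
    C ↦ AC

A->BAB, B->AC, C->AC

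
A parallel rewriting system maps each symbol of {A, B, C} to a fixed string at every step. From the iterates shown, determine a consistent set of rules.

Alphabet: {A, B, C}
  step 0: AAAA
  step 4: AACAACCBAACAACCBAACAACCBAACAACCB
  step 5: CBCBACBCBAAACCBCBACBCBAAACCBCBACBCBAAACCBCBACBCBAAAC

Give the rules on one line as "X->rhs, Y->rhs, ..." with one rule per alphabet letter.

A->CB, B->AC, C->A

  step 4 ⇒ step 5: AACAACCBAACAACCBAACAACCBAACAACCB ⇒ CB·CB·A·CB·CB·A·A·AC·CB·CB·A·CB·CB·A·A·AC·CB·CB·A·CB·CB·A·A·AC·CB·CB·A·CB·CB·A·A·AC
    A ↦ CB
    B ↦ AC
    C ↦ A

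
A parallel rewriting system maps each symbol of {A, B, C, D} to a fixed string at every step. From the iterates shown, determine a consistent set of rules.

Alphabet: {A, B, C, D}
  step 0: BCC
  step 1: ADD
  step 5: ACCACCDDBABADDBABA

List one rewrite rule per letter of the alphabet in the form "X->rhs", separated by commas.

A->CC, B->A, C->D, D->BA

  step 0 ⇒ step 1: BCC ⇒ A·D·D
    B ↦ A
    C ↦ D
    A ↦ CC  (constrained at step 1)
    D ↦ BA  (constrained at step 1)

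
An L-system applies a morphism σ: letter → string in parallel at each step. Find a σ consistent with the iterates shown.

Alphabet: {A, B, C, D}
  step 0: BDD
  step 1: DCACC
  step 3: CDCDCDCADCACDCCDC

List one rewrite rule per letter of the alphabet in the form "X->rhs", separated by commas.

A->BB, B->DCA, C->CD, D->C

  step 0 ⇒ step 1: BDD ⇒ DCA·C·C
    B ↦ DCA
    D ↦ C
    A ↦ BB  (constrained at step 1)
    C ↦ CD  (constrained at step 1)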